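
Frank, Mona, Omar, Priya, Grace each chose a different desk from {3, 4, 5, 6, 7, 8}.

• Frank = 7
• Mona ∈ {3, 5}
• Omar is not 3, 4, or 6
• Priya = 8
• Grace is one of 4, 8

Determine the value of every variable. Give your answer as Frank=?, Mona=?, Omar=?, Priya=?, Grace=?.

Frank=7, Mona=3, Omar=5, Priya=8, Grace=4

Frank must be 7 (only option left). Strike 7 from Omar.
Priya must be 8 (only option left). Remove 8 from Omar, Grace.
That leaves Grace = 4.
Omar's domain is down to {5}, so Omar = 5. So Mona can't be 5.
That leaves Mona = 3.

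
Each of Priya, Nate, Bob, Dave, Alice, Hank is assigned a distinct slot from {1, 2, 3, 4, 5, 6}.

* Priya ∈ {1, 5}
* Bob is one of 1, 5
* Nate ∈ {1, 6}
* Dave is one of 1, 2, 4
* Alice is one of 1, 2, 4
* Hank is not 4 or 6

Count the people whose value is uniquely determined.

2

The 6 variables together cover exactly {1, 2, 3, 4, 5, 6} — 6 values for 6 variables — and 3 appears only in Hank's list, so Hank = 3.
Among the 5 still-open variables, 6 fits only Nate (and all 5 values in {1, 2, 4, 5, 6} must be used), so Nate = 6.
Priya and Bob between them cover only {1, 5} — a naked pair. Remove those values from Dave, Alice.
Determined: Nate=6, Hank=3. The other people each still have more than one consistent value. That makes 2.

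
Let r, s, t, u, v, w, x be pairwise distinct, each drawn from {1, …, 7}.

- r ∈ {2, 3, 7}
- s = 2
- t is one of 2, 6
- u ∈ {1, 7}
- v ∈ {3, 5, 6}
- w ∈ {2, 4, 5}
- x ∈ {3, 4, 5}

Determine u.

s's domain is down to {2}, so s = 2. Remove 2 from r, t, w.
t must be 6 (only option left). Eliminate 6 elsewhere: v.
Among the 5 still-open variables, 1 fits only u (and all 5 values in {1, 3, 4, 5, 7} must be used), so u = 1.

1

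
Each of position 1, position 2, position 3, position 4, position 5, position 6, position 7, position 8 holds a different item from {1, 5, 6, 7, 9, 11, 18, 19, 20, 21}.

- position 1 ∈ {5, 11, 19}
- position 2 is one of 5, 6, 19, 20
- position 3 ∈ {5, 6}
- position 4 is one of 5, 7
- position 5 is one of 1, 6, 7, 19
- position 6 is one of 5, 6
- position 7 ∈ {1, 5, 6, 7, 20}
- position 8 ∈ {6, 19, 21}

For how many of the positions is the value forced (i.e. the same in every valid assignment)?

The 8 variables draw from only 8 values {1, 5, 6, 7, 11, 19, 20, 21}, so each is used; only position 1 can be 11, hence position 1 = 11.
The 7 still-open variables draw from only 7 values {1, 5, 6, 7, 19, 20, 21}, so each is used; only position 8 can be 21, hence position 8 = 21.
The 2 variables position 3 and position 6 are confined to {5, 6}, which locks those values in; drop them from position 2, position 4, position 5, position 7.
position 4 must be 7 (only option left). Remove 7 from position 5, position 7.
Determined: position 1=11, position 4=7, position 8=21. The other positions each still have more than one consistent value. That makes 3.

3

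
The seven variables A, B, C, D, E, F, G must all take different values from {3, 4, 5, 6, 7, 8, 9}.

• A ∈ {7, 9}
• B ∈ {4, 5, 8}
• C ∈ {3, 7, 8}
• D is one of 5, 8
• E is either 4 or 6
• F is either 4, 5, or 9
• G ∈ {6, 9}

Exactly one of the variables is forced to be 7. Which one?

Among the 7 variables, 3 fits only C (and all 7 values in {3, 4, 5, 6, 7, 8, 9} must be used), so C = 3.
The 6 still-open variables draw from only 6 values {4, 5, 6, 7, 8, 9}, so each is used; only A can be 7, hence A = 7.

A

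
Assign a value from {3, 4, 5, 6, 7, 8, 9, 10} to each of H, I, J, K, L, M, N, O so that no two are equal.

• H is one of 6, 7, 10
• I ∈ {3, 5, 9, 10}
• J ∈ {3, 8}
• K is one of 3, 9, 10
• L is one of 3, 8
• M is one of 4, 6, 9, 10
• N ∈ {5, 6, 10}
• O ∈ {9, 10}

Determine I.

The 8 variables together cover exactly {3, 4, 5, 6, 7, 8, 9, 10} — 8 values for 8 variables — and 4 appears only in M's list, so M = 4.
Among the 7 still-open variables, 7 fits only H (and all 7 values in {3, 5, 6, 7, 8, 9, 10} must be used), so H = 7.
Among the 6 still-open variables, 6 fits only N (and all 6 values in {3, 5, 6, 8, 9, 10} must be used), so N = 6.
Among the 5 still-open variables, 5 fits only I (and all 5 values in {3, 5, 8, 9, 10} must be used), so I = 5.

5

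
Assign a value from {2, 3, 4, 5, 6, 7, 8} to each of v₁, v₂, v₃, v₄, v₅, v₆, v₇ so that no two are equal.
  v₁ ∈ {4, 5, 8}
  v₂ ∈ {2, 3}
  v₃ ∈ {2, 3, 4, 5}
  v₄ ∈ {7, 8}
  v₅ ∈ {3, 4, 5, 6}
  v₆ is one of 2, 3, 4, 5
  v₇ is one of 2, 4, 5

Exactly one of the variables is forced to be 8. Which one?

The 7 variables together cover exactly {2, 3, 4, 5, 6, 7, 8} — 7 values for 7 variables — and 6 appears only in v₅'s list, so v₅ = 6.
The 6 still-open variables together cover exactly {2, 3, 4, 5, 7, 8} — 6 values for 6 variables — and 7 appears only in v₄'s list, so v₄ = 7.
The 5 still-open variables together cover exactly {2, 3, 4, 5, 8} — 5 values for 5 variables — and 8 appears only in v₁'s list, so v₁ = 8.

v₁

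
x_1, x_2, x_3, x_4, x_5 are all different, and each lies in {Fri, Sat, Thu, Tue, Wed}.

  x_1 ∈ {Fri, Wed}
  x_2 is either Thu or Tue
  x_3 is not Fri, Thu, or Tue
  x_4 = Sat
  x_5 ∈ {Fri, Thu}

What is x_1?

x_4's domain is down to {Sat}, so x_4 = Sat. Strike Sat from x_3.
That leaves x_3 = Wed. So x_1 can't be Wed.
So x_1 = Fri.

Fri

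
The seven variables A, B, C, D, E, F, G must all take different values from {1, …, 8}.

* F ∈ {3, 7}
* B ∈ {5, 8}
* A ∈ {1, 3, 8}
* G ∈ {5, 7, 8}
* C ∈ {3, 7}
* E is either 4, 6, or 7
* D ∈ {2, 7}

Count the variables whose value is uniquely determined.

C and F between them cover only {3, 7} — a naked pair. Remove those values from A, D, E, G.
D must be 2 (only option left).
B and G between them cover only {5, 8} — a naked pair. Remove those values from A.
A must be 1 (only option left).
Determined: A=1, D=2. The other variables each still have more than one consistent value. That makes 2.

2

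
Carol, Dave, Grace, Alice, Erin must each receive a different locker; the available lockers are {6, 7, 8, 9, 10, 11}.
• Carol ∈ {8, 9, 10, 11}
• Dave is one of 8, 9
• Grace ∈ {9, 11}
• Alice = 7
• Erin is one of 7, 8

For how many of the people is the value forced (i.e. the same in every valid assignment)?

Alice has just one choice, so Alice = 7. So Erin can't be 7.
Erin's domain is down to {8}, so Erin = 8. Remove 8 from Carol, Dave.
That leaves Dave = 9. Eliminate 9 elsewhere: Carol, Grace.
Grace must be 11 (only option left). So Carol can't be 11.
Carol's domain is down to {10}, so Carol = 10.
Every person is fixed: Carol=10, Dave=9, Grace=11, Alice=7, Erin=8. That makes 5.

5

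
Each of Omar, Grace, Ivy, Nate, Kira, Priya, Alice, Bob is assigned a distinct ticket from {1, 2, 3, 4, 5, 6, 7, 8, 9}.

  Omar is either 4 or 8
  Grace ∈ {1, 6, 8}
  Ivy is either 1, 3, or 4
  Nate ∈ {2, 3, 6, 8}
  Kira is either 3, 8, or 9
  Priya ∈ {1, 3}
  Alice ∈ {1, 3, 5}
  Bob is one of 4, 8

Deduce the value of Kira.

9

The 8 variables draw from only 8 values {1, 2, 3, 4, 5, 6, 8, 9}, so each is used; only Nate can be 2, hence Nate = 2.
The 7 still-open variables together cover exactly {1, 3, 4, 5, 6, 8, 9} — 7 values for 7 variables — and 5 appears only in Alice's list, so Alice = 5.
The 6 still-open variables together cover exactly {1, 3, 4, 6, 8, 9} — 6 values for 6 variables — and 6 appears only in Grace's list, so Grace = 6.
The 5 still-open variables draw from only 5 values {1, 3, 4, 8, 9}, so each is used; only Kira can be 9, hence Kira = 9.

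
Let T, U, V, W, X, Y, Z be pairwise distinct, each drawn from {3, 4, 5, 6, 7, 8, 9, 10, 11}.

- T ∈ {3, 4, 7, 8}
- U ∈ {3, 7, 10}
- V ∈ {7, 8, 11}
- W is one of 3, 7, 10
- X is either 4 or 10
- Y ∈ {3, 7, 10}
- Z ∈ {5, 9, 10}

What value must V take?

11

U, W, Y share exactly the 3 values {3, 7, 10}; by pigeonhole those values go to them, so strike 3, 7, 10 from T, V, X, Z.
That leaves X = 4. Eliminate 4 elsewhere: T.
T must be 8 (only option left). Strike 8 from V.
So V = 11.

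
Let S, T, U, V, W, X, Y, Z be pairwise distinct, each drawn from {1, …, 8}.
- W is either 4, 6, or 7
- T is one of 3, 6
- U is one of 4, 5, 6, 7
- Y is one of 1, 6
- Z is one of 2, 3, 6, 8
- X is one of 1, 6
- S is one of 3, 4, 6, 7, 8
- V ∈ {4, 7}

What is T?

Among the 8 variables, 2 fits only Z (and all 8 values in {1, 2, 3, 4, 5, 6, 7, 8} must be used), so Z = 2.
The 7 still-open variables draw from only 7 values {1, 3, 4, 5, 6, 7, 8}, so each is used; only U can be 5, hence U = 5.
The 6 still-open variables together cover exactly {1, 3, 4, 6, 7, 8} — 6 values for 6 variables — and 8 appears only in S's list, so S = 8.
The 5 still-open variables together cover exactly {1, 3, 4, 6, 7} — 5 values for 5 variables — and 3 appears only in T's list, so T = 3.

3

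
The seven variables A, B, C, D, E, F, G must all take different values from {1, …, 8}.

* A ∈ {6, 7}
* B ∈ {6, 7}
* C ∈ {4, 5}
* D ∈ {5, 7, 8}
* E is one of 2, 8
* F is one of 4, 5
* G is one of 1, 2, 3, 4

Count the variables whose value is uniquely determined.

The 2 variables A and B are confined to {6, 7}, which locks those values in; drop them from D.
C and F share exactly the 2 values {4, 5}; by pigeonhole those values go to them, so strike 4, 5 from D, G.
D must be 8 (only option left). Remove 8 from E.
E has just one choice, so E = 2. So G can't be 2.
Determined: D=8, E=2. The other variables each still have more than one consistent value. That makes 2.

2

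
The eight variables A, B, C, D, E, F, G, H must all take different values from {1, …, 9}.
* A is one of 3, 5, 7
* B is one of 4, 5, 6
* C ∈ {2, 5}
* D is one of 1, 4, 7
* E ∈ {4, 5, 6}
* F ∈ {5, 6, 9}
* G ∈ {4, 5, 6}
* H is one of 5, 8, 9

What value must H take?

B, E, G between them cover only {4, 5, 6} — a naked triple. Remove those values from A, C, D, F, H.
C has just one choice, so C = 2.
F must be 9 (only option left). Eliminate 9 elsewhere: H.
So H = 8.

8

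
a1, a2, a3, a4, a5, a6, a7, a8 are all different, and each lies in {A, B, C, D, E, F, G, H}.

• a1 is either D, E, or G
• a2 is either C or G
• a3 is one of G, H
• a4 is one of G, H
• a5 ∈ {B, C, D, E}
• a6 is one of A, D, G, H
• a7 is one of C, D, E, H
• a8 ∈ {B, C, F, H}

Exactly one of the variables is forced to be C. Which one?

a2

Among the 8 variables, A fits only a6 (and all 8 values in {A, B, C, D, E, F, G, H} must be used), so a6 = A.
Among the 7 still-open variables, F fits only a8 (and all 7 values in {B, C, D, E, F, G, H} must be used), so a8 = F.
The 6 still-open variables together cover exactly {B, C, D, E, G, H} — 6 values for 6 variables — and B appears only in a5's list, so a5 = B.
a3 and a4 between them cover only {G, H} — a naked pair. Remove those values from a1, a2, a7.
So C goes to a2.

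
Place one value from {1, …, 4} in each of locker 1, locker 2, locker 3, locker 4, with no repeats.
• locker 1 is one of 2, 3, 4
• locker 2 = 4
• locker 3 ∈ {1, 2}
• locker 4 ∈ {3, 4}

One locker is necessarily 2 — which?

locker 1

locker 2 has just one choice, so locker 2 = 4. Remove 4 from locker 1, locker 4.
That leaves locker 4 = 3. So locker 1 can't be 3.
So 2 goes to locker 1.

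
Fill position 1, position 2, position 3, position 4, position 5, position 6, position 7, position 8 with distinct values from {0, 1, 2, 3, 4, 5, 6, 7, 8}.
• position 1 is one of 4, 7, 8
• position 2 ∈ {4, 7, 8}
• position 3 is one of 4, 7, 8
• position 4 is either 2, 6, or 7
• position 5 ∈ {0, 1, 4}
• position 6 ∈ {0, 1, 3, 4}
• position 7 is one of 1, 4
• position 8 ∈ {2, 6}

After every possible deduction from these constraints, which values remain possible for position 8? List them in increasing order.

2, 6

The 8 variables draw from only 8 values {0, 1, 2, 3, 4, 6, 7, 8}, so each is used; only position 6 can be 3, hence position 6 = 3.
The 7 still-open variables together cover exactly {0, 1, 2, 4, 6, 7, 8} — 7 values for 7 variables — and 0 appears only in position 5's list, so position 5 = 0.
Among the 6 still-open variables, 1 fits only position 7 (and all 6 values in {1, 2, 4, 6, 7, 8} must be used), so position 7 = 1.
The 3 variables position 1, position 2, position 3 are confined to {4, 7, 8}, which locks those values in; drop them from position 4.
No further eliminations apply; position 8 can still be any of 2, 6.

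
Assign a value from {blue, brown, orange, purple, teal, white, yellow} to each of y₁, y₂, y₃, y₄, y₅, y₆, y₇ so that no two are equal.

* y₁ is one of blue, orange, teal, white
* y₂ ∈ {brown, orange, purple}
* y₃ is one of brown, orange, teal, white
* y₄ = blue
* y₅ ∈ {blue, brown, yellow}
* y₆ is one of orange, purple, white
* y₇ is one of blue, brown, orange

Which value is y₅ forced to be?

yellow

y₄'s domain is down to {blue}, so y₄ = blue. Remove blue from y₁, y₅, y₇.
Among the 6 still-open variables, yellow fits only y₅ (and all 6 values in {brown, orange, purple, teal, white, yellow} must be used), so y₅ = yellow.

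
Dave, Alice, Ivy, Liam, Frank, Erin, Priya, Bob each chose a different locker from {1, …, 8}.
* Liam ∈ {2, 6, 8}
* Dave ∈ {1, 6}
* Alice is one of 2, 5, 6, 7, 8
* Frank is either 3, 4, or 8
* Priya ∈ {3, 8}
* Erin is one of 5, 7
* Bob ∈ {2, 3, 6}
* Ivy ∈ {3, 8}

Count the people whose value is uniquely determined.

Among the 8 variables, 1 fits only Dave (and all 8 values in {1, 2, 3, 4, 5, 6, 7, 8} must be used), so Dave = 1.
The 7 still-open variables draw from only 7 values {2, 3, 4, 5, 6, 7, 8}, so each is used; only Frank can be 4, hence Frank = 4.
The 2 variables Ivy and Priya are confined to {3, 8}, which locks those values in; drop them from Alice, Liam, Bob.
Liam and Bob between them cover only {2, 6} — a naked pair. Remove those values from Alice.
Determined: Dave=1, Frank=4. The other people each still have more than one consistent value. That makes 2.

2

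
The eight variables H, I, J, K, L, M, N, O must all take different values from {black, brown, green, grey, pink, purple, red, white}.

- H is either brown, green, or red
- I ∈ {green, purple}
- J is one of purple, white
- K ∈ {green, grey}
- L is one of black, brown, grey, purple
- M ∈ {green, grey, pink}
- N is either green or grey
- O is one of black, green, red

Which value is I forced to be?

purple

The 8 variables draw from only 8 values {black, brown, green, grey, pink, purple, red, white}, so each is used; only M can be pink, hence M = pink.
The 7 still-open variables together cover exactly {black, brown, green, grey, purple, red, white} — 7 values for 7 variables — and white appears only in J's list, so J = white.
K and N between them cover only {green, grey} — a naked pair. Remove those values from H, I, L, O.
So I = purple.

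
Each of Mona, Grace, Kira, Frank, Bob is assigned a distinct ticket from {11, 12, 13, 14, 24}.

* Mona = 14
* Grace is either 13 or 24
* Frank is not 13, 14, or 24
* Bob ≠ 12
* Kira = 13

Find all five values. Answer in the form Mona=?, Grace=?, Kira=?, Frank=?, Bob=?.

Mona has just one choice, so Mona = 14. So Bob can't be 14.
Kira's domain is down to {13}, so Kira = 13. Eliminate 13 elsewhere: Grace, Bob.
Grace's domain is down to {24}, so Grace = 24. So Bob can't be 24.
That leaves Bob = 11. So Frank can't be 11.
Frank has just one choice, so Frank = 12.

Mona=14, Grace=24, Kira=13, Frank=12, Bob=11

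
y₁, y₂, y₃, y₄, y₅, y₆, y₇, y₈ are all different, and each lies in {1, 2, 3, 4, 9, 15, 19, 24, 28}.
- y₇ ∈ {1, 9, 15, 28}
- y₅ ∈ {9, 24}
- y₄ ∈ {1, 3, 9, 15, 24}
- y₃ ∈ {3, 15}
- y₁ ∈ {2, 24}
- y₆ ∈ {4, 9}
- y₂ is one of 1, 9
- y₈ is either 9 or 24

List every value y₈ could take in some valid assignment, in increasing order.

Among the 8 variables, 2 fits only y₁ (and all 8 values in {1, 2, 3, 4, 9, 15, 24, 28} must be used), so y₁ = 2.
The 7 still-open variables together cover exactly {1, 3, 4, 9, 15, 24, 28} — 7 values for 7 variables — and 4 appears only in y₆'s list, so y₆ = 4.
Among the 6 still-open variables, 28 fits only y₇ (and all 6 values in {1, 3, 9, 15, 24, 28} must be used), so y₇ = 28.
y₅ and y₈ share exactly the 2 values {9, 24}; by pigeonhole those values go to them, so strike 9, 24 from y₂, y₄.
y₂ has just one choice, so y₂ = 1. So y₄ can't be 1.
No further eliminations apply; y₈ can still be any of 9, 24.

9, 24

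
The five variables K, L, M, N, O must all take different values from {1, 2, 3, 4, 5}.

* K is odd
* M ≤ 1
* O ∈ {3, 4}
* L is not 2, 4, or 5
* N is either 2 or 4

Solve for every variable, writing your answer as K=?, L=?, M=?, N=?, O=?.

K=5, L=3, M=1, N=2, O=4

M's domain is down to {1}, so M = 1. Remove 1 from K, L.
L must be 3 (only option left). Strike 3 from K, O.
O's domain is down to {4}, so O = 4. Remove 4 from N.
K must be 5 (only option left).
That leaves N = 2.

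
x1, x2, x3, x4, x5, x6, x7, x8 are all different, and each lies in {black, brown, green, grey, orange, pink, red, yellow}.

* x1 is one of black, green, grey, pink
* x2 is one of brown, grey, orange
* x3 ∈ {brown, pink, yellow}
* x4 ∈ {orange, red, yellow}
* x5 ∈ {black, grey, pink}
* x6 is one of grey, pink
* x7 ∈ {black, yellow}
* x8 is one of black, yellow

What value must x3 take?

Among the 8 variables, green fits only x1 (and all 8 values in {black, brown, green, grey, orange, pink, red, yellow} must be used), so x1 = green.
The 7 still-open variables draw from only 7 values {black, brown, grey, orange, pink, red, yellow}, so each is used; only x4 can be red, hence x4 = red.
The 6 still-open variables together cover exactly {black, brown, grey, orange, pink, yellow} — 6 values for 6 variables — and orange appears only in x2's list, so x2 = orange.
Among the 5 still-open variables, brown fits only x3 (and all 5 values in {black, brown, grey, pink, yellow} must be used), so x3 = brown.

brown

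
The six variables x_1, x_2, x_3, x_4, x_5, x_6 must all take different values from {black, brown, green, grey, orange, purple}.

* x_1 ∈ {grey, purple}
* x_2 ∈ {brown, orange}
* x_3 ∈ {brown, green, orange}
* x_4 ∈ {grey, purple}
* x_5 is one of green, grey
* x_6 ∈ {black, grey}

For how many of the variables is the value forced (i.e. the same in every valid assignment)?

The 6 variables together cover exactly {black, brown, green, grey, orange, purple} — 6 values for 6 variables — and black appears only in x_6's list, so x_6 = black.
x_1 and x_4 share exactly the 2 values {grey, purple}; by pigeonhole those values go to them, so strike grey, purple from x_5.
That leaves x_5 = green. Strike green from x_3.
Determined: x_5=green, x_6=black. The other variables each still have more than one consistent value. That makes 2.

2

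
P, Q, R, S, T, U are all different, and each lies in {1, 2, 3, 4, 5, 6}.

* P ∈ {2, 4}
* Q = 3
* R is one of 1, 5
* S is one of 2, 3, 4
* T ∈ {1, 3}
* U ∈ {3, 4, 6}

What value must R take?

5

Q must be 3 (only option left). Strike 3 from S, T, U.
T has just one choice, so T = 1. Strike 1 from R.
So R = 5.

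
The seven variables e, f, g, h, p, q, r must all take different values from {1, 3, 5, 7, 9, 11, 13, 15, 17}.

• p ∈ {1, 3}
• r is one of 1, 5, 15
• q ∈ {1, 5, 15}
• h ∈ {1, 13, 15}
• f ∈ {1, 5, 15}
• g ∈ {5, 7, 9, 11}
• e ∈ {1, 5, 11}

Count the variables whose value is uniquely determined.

f, q, r between them cover only {1, 5, 15} — a naked triple. Remove those values from e, g, h, p.
e has just one choice, so e = 11. So g can't be 11.
That leaves h = 13.
p has just one choice, so p = 3.
Determined: e=11, h=13, p=3. The other variables each still have more than one consistent value. That makes 3.

3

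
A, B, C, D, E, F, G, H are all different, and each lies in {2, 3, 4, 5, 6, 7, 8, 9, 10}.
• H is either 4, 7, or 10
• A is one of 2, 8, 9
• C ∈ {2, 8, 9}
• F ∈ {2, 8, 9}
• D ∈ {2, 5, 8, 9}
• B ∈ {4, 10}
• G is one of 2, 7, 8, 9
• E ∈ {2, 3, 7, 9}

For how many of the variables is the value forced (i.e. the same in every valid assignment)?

3

The 8 variables together cover exactly {2, 3, 4, 5, 7, 8, 9, 10} — 8 values for 8 variables — and 3 appears only in E's list, so E = 3.
Among the 7 still-open variables, 5 fits only D (and all 7 values in {2, 4, 5, 7, 8, 9, 10} must be used), so D = 5.
A, C, F between them cover only {2, 8, 9} — a naked triple. Remove those values from G.
G's domain is down to {7}, so G = 7. Eliminate 7 elsewhere: H.
Determined: D=5, E=3, G=7. The other variables each still have more than one consistent value. That makes 3.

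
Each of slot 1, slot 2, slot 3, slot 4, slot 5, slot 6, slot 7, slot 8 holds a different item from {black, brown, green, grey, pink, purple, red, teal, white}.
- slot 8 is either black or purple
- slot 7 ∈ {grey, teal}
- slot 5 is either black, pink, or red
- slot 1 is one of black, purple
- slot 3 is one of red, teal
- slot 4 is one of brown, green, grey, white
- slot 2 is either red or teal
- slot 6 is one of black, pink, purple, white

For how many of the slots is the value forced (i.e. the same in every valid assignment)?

slot 1 and slot 8 between them cover only {black, purple} — a naked pair. Remove those values from slot 5, slot 6.
The 2 variables slot 2 and slot 3 are confined to {red, teal}, which locks those values in; drop them from slot 5, slot 7.
That leaves slot 5 = pink. So slot 6 can't be pink.
That leaves slot 6 = white. Remove white from slot 4.
That leaves slot 7 = grey. Eliminate grey elsewhere: slot 4.
Determined: slot 5=pink, slot 6=white, slot 7=grey. The other slots each still have more than one consistent value. That makes 3.

3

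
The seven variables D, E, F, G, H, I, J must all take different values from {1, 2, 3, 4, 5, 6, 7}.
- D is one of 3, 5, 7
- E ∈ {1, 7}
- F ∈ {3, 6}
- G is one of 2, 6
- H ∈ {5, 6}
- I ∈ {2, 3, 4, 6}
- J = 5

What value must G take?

J has just one choice, so J = 5. Remove 5 from D, H.
That leaves H = 6. Eliminate 6 elsewhere: F, G, I.
So G = 2.

2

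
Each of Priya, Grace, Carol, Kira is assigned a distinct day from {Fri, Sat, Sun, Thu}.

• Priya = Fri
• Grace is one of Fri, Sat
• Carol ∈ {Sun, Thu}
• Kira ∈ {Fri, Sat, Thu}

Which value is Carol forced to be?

Sun

Priya's domain is down to {Fri}, so Priya = Fri. Remove Fri from Grace, Kira.
That leaves Grace = Sat. Strike Sat from Kira.
Kira has just one choice, so Kira = Thu. Remove Thu from Carol.
So Carol = Sun.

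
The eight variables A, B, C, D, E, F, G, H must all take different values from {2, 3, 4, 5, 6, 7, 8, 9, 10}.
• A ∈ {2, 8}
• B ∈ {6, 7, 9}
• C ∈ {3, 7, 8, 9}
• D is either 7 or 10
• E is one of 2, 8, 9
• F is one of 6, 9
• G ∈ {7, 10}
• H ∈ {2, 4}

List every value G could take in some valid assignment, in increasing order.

7, 10

The 8 variables draw from only 8 values {2, 3, 4, 6, 7, 8, 9, 10}, so each is used; only C can be 3, hence C = 3.
The 7 still-open variables draw from only 7 values {2, 4, 6, 7, 8, 9, 10}, so each is used; only H can be 4, hence H = 4.
D and G between them cover only {7, 10} — a naked pair. Remove those values from B.
B and F share exactly the 2 values {6, 9}; by pigeonhole those values go to them, so strike 6, 9 from E.
No further eliminations apply; G can still be any of 7, 10.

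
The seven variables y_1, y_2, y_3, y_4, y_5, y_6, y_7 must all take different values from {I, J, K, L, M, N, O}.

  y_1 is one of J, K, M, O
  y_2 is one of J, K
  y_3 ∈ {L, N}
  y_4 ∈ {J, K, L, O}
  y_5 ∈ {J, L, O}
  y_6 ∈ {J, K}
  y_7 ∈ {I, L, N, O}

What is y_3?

The 7 variables together cover exactly {I, J, K, L, M, N, O} — 7 values for 7 variables — and I appears only in y_7's list, so y_7 = I.
The 6 still-open variables together cover exactly {J, K, L, M, N, O} — 6 values for 6 variables — and M appears only in y_1's list, so y_1 = M.
The 5 still-open variables together cover exactly {J, K, L, N, O} — 5 values for 5 variables — and N appears only in y_3's list, so y_3 = N.

N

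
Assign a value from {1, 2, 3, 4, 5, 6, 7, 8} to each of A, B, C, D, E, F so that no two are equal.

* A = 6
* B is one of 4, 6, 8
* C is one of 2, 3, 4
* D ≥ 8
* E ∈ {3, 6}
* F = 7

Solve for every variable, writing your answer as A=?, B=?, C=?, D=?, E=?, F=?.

A=6, B=4, C=2, D=8, E=3, F=7

A must be 6 (only option left). Eliminate 6 elsewhere: B, E.
That leaves D = 8. Strike 8 from B.
E's domain is down to {3}, so E = 3. Remove 3 from C.
F must be 7 (only option left).
B must be 4 (only option left). Eliminate 4 elsewhere: C.
C's domain is down to {2}, so C = 2.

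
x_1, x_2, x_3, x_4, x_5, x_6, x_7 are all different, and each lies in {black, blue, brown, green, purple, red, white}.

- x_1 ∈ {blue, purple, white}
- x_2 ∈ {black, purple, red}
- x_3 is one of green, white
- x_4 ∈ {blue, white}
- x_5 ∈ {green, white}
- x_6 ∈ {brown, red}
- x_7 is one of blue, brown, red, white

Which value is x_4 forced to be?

blue

The 7 variables draw from only 7 values {black, blue, brown, green, purple, red, white}, so each is used; only x_2 can be black, hence x_2 = black.
Among the 6 still-open variables, purple fits only x_1 (and all 6 values in {blue, brown, green, purple, red, white} must be used), so x_1 = purple.
The 2 variables x_3 and x_5 are confined to {green, white}, which locks those values in; drop them from x_4, x_7.
So x_4 = blue.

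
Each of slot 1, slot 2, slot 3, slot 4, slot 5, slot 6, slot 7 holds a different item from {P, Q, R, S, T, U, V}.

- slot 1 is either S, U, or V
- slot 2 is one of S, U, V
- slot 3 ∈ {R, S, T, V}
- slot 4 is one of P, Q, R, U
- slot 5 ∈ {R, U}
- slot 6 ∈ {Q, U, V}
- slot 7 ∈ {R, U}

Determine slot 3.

T

Among the 7 variables, P fits only slot 4 (and all 7 values in {P, Q, R, S, T, U, V} must be used), so slot 4 = P.
The 6 still-open variables together cover exactly {Q, R, S, T, U, V} — 6 values for 6 variables — and Q appears only in slot 6's list, so slot 6 = Q.
The 5 still-open variables together cover exactly {R, S, T, U, V} — 5 values for 5 variables — and T appears only in slot 3's list, so slot 3 = T.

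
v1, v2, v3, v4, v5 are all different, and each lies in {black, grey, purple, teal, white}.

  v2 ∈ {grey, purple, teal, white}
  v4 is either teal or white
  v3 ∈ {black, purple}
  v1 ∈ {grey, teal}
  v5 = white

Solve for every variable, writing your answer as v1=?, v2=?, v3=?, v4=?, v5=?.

v5 must be white (only option left). Strike white from v2, v4.
v4 must be teal (only option left). Remove teal from v1, v2.
v1's domain is down to {grey}, so v1 = grey. Remove grey from v2.
v2's domain is down to {purple}, so v2 = purple. So v3 can't be purple.
v3's domain is down to {black}, so v3 = black.

v1=grey, v2=purple, v3=black, v4=teal, v5=white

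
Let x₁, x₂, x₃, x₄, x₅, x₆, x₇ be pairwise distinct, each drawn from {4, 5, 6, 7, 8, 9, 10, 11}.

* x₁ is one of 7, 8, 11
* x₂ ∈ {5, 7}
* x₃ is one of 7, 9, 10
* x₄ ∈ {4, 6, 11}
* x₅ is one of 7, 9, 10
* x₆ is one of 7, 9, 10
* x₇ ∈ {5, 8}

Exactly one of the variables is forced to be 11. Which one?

The 3 variables x₃, x₅, x₆ are confined to {7, 9, 10}, which locks those values in; drop them from x₁, x₂.
x₂ must be 5 (only option left). Remove 5 from x₇.
x₇'s domain is down to {8}, so x₇ = 8. Remove 8 from x₁.
So 11 goes to x₁.

x₁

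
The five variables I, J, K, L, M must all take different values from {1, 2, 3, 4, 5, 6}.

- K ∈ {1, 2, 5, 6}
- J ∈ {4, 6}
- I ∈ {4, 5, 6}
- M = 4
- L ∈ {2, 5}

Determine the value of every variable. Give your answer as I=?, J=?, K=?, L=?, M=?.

I=5, J=6, K=1, L=2, M=4

M has just one choice, so M = 4. Strike 4 from I, J.
J's domain is down to {6}, so J = 6. Strike 6 from I, K.
That leaves I = 5. Eliminate 5 elsewhere: K, L.
L has just one choice, so L = 2. Remove 2 from K.
That leaves K = 1.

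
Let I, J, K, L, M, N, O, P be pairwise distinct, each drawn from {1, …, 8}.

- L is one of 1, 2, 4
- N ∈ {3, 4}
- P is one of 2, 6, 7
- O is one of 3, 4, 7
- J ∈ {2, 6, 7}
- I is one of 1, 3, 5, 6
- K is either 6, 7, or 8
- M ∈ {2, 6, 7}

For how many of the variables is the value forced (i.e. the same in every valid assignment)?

3

Among the 8 variables, 5 fits only I (and all 8 values in {1, 2, 3, 4, 5, 6, 7, 8} must be used), so I = 5.
The 7 still-open variables together cover exactly {1, 2, 3, 4, 6, 7, 8} — 7 values for 7 variables — and 1 appears only in L's list, so L = 1.
Among the 6 still-open variables, 8 fits only K (and all 6 values in {2, 3, 4, 6, 7, 8} must be used), so K = 8.
The 3 variables J, M, P are confined to {2, 6, 7}, which locks those values in; drop them from O.
Determined: I=5, K=8, L=1. The other variables each still have more than one consistent value. That makes 3.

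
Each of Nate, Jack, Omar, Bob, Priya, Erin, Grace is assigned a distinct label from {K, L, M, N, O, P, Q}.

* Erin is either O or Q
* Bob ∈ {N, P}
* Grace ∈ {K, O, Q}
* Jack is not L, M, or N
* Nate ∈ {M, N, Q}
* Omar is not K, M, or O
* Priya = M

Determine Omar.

L

Priya must be M (only option left). So Nate can't be M.
The 6 still-open variables together cover exactly {K, L, N, O, P, Q} — 6 values for 6 variables — and L appears only in Omar's list, so Omar = L.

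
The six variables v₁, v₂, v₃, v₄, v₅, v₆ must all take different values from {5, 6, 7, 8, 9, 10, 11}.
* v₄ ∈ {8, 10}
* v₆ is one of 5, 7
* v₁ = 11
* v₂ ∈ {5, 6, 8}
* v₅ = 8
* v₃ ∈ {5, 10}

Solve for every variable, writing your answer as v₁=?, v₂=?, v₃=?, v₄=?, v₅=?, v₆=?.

v₁ must be 11 (only option left).
v₅'s domain is down to {8}, so v₅ = 8. Remove 8 from v₂, v₄.
That leaves v₄ = 10. So v₃ can't be 10.
v₃ must be 5 (only option left). Eliminate 5 elsewhere: v₂, v₆.
v₆ must be 7 (only option left).
v₂ must be 6 (only option left).

v₁=11, v₂=6, v₃=5, v₄=10, v₅=8, v₆=7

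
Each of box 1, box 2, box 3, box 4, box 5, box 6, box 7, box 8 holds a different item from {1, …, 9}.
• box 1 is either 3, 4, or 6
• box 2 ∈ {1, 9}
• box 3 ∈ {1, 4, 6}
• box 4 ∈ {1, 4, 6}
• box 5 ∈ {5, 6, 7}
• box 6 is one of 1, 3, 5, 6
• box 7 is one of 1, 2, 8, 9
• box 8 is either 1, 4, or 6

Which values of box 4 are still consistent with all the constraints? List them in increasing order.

1, 4, 6

box 3, box 4, box 8 between them cover only {1, 4, 6} — a naked triple. Remove those values from box 1, box 2, box 5, box 6, box 7.
box 1 has just one choice, so box 1 = 3. Remove 3 from box 6.
That leaves box 2 = 9. Strike 9 from box 7.
box 6 has just one choice, so box 6 = 5. So box 5 can't be 5.
box 5's domain is down to {7}, so box 5 = 7.
No further eliminations apply; box 4 can still be any of 1, 4, 6.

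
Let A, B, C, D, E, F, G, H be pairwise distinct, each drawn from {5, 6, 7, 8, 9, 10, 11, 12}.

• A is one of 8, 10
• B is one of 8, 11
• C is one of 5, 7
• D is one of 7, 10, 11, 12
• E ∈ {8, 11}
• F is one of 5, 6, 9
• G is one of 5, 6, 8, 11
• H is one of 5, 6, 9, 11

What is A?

The 8 variables draw from only 8 values {5, 6, 7, 8, 9, 10, 11, 12}, so each is used; only D can be 12, hence D = 12.
The 7 still-open variables together cover exactly {5, 6, 7, 8, 9, 10, 11} — 7 values for 7 variables — and 7 appears only in C's list, so C = 7.
The 6 still-open variables together cover exactly {5, 6, 8, 9, 10, 11} — 6 values for 6 variables — and 10 appears only in A's list, so A = 10.

10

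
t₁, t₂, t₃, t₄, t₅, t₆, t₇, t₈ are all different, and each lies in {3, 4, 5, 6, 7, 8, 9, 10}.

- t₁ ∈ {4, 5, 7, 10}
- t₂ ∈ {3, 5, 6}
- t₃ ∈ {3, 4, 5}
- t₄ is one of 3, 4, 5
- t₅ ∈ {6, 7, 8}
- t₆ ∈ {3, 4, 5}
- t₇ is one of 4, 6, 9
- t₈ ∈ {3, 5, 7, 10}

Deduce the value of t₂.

6

Among the 8 variables, 8 fits only t₅ (and all 8 values in {3, 4, 5, 6, 7, 8, 9, 10} must be used), so t₅ = 8.
Among the 7 still-open variables, 9 fits only t₇ (and all 7 values in {3, 4, 5, 6, 7, 9, 10} must be used), so t₇ = 9.
Among the 6 still-open variables, 6 fits only t₂ (and all 6 values in {3, 4, 5, 6, 7, 10} must be used), so t₂ = 6.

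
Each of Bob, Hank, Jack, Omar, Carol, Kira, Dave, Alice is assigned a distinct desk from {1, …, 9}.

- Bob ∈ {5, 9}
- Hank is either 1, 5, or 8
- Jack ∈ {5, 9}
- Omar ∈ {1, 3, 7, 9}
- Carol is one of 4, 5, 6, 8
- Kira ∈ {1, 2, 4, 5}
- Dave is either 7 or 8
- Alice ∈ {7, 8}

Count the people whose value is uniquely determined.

2

The 2 variables Bob and Jack are confined to {5, 9}, which locks those values in; drop them from Hank, Omar, Carol, Kira.
The 2 variables Dave and Alice are confined to {7, 8}, which locks those values in; drop them from Hank, Omar, Carol.
That leaves Hank = 1. Eliminate 1 elsewhere: Omar, Kira.
Omar has just one choice, so Omar = 3.
Determined: Hank=1, Omar=3. The other people each still have more than one consistent value. That makes 2.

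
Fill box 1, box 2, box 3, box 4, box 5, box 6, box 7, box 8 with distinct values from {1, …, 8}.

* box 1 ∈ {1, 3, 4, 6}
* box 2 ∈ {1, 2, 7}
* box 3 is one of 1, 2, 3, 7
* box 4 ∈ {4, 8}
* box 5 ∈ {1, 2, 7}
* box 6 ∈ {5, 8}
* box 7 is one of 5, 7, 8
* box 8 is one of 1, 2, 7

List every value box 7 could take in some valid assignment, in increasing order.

Among the 8 variables, 6 fits only box 1 (and all 8 values in {1, 2, 3, 4, 5, 6, 7, 8} must be used), so box 1 = 6.
The 7 still-open variables draw from only 7 values {1, 2, 3, 4, 5, 7, 8}, so each is used; only box 3 can be 3, hence box 3 = 3.
Among the 6 still-open variables, 4 fits only box 4 (and all 6 values in {1, 2, 4, 5, 7, 8} must be used), so box 4 = 4.
box 2, box 5, box 8 share exactly the 3 values {1, 2, 7}; by pigeonhole those values go to them, so strike 1, 2, 7 from box 7.
No further eliminations apply; box 7 can still be any of 5, 8.

5, 8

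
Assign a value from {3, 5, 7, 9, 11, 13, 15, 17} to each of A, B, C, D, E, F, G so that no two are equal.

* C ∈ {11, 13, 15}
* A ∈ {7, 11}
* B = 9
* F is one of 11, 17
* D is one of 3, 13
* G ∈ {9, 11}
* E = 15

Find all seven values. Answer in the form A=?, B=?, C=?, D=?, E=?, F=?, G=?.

B must be 9 (only option left). So G can't be 9.
E's domain is down to {15}, so E = 15. Strike 15 from C.
G's domain is down to {11}, so G = 11. Strike 11 from A, C, F.
A's domain is down to {7}, so A = 7.
That leaves C = 13. Remove 13 from D.
D has just one choice, so D = 3.
F must be 17 (only option left).

A=7, B=9, C=13, D=3, E=15, F=17, G=11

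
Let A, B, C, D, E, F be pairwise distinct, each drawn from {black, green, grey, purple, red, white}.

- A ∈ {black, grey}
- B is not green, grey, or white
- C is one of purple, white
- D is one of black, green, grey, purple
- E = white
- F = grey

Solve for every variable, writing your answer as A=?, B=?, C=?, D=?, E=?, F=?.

E's domain is down to {white}, so E = white. Remove white from C.
That leaves F = grey. Strike grey from A, D.
That leaves A = black. Eliminate black elsewhere: B, D.
C must be purple (only option left). Remove purple from B, D.
That leaves D = green.
B has just one choice, so B = red.

A=black, B=red, C=purple, D=green, E=white, F=grey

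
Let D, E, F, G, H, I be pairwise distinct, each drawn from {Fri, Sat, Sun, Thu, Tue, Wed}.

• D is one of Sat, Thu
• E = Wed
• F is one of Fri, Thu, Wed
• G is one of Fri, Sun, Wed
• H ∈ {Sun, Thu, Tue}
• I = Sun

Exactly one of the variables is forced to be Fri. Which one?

E has just one choice, so E = Wed. So F, G can't be Wed.
That leaves I = Sun. Strike Sun from G, H.
So Fri goes to G.

G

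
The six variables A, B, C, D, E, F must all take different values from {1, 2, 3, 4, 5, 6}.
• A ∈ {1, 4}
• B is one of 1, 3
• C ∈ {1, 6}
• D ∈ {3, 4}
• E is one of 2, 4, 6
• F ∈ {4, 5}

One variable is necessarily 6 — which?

C

Among the 6 variables, 2 fits only E (and all 6 values in {1, 2, 3, 4, 5, 6} must be used), so E = 2.
The 5 still-open variables draw from only 5 values {1, 3, 4, 5, 6}, so each is used; only F can be 5, hence F = 5.
Among the 4 still-open variables, 6 fits only C (and all 4 values in {1, 3, 4, 6} must be used), so C = 6.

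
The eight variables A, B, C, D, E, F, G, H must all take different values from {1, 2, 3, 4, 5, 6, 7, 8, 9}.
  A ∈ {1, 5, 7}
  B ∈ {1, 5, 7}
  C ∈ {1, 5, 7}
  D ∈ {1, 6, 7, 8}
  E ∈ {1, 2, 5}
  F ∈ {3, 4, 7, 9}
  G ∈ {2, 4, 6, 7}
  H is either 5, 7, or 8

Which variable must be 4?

G

The 3 variables A, B, C are confined to {1, 5, 7}, which locks those values in; drop them from D, E, F, G, H.
E has just one choice, so E = 2. So G can't be 2.
That leaves H = 8. Eliminate 8 elsewhere: D.
D has just one choice, so D = 6. So G can't be 6.
So 4 goes to G.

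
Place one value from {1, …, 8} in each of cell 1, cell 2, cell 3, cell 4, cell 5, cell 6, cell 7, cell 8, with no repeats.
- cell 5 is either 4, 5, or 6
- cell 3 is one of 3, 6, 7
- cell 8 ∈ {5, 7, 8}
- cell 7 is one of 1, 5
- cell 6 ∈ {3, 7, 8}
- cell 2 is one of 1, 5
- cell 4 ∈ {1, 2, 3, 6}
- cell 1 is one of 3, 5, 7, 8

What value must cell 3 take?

6

Among the 8 variables, 2 fits only cell 4 (and all 8 values in {1, 2, 3, 4, 5, 6, 7, 8} must be used), so cell 4 = 2.
Among the 7 still-open variables, 4 fits only cell 5 (and all 7 values in {1, 3, 4, 5, 6, 7, 8} must be used), so cell 5 = 4.
The 6 still-open variables together cover exactly {1, 3, 5, 6, 7, 8} — 6 values for 6 variables — and 6 appears only in cell 3's list, so cell 3 = 6.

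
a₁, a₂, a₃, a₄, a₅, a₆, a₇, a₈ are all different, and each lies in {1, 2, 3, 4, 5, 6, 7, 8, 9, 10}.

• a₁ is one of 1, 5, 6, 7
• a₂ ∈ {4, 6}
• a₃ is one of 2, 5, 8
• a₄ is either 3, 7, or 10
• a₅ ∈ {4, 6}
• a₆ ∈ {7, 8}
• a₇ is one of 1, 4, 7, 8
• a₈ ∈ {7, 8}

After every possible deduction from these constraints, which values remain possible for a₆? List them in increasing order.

7, 8

a₂ and a₅ share exactly the 2 values {4, 6}; by pigeonhole those values go to them, so strike 4, 6 from a₁, a₇.
a₆ and a₈ between them cover only {7, 8} — a naked pair. Remove those values from a₁, a₃, a₄, a₇.
a₇ has just one choice, so a₇ = 1. Eliminate 1 elsewhere: a₁.
That leaves a₁ = 5. Remove 5 from a₃.
a₃ has just one choice, so a₃ = 2.
No further eliminations apply; a₆ can still be any of 7, 8.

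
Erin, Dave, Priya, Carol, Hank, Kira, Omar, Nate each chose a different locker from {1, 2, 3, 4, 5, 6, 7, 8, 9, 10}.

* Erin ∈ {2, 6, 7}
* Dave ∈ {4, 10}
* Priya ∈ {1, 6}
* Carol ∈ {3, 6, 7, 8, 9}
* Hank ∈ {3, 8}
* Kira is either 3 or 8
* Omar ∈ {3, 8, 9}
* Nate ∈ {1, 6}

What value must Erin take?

2

Priya and Nate share exactly the 2 values {1, 6}; by pigeonhole those values go to them, so strike 1, 6 from Erin, Carol.
Hank and Kira between them cover only {3, 8} — a naked pair. Remove those values from Carol, Omar.
Omar must be 9 (only option left). Remove 9 from Carol.
Carol's domain is down to {7}, so Carol = 7. So Erin can't be 7.
So Erin = 2.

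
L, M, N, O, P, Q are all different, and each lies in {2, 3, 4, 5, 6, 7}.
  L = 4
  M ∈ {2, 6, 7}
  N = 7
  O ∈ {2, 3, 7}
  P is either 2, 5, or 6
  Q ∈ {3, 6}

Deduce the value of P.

L must be 4 (only option left).
That leaves N = 7. Remove 7 from M, O.
Among the 4 still-open variables, 5 fits only P (and all 4 values in {2, 3, 5, 6} must be used), so P = 5.

5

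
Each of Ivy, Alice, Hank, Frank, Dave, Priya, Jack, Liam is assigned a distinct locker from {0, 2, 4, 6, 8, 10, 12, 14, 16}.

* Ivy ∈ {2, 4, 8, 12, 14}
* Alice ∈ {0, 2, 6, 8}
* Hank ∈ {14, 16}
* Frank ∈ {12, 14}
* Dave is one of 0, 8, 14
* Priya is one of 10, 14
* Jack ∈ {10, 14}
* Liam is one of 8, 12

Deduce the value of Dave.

The 2 variables Priya and Jack are confined to {10, 14}, which locks those values in; drop them from Ivy, Hank, Frank, Dave.
Hank must be 16 (only option left).
Frank must be 12 (only option left). Remove 12 from Ivy, Liam.
That leaves Liam = 8. Eliminate 8 elsewhere: Ivy, Alice, Dave.
So Dave = 0.

0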